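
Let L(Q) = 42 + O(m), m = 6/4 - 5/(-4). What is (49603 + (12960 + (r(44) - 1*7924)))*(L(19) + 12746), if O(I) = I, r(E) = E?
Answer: 2797746329/4 ≈ 6.9944e+8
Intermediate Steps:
m = 11/4 (m = 6*(¼) - 5*(-¼) = 3/2 + 5/4 = 11/4 ≈ 2.7500)
L(Q) = 179/4 (L(Q) = 42 + 11/4 = 179/4)
(49603 + (12960 + (r(44) - 1*7924)))*(L(19) + 12746) = (49603 + (12960 + (44 - 1*7924)))*(179/4 + 12746) = (49603 + (12960 + (44 - 7924)))*(51163/4) = (49603 + (12960 - 7880))*(51163/4) = (49603 + 5080)*(51163/4) = 54683*(51163/4) = 2797746329/4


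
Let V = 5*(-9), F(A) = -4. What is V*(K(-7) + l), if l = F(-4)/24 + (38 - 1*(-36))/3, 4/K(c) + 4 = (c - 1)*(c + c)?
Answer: -6625/6 ≈ -1104.2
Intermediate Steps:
K(c) = 4/(-4 + 2*c*(-1 + c)) (K(c) = 4/(-4 + (c - 1)*(c + c)) = 4/(-4 + (-1 + c)*(2*c)) = 4/(-4 + 2*c*(-1 + c)))
V = -45
l = 49/2 (l = -4/24 + (38 - 1*(-36))/3 = -4*1/24 + (38 + 36)*(⅓) = -⅙ + 74*(⅓) = -⅙ + 74/3 = 49/2 ≈ 24.500)
V*(K(-7) + l) = -45*(2/(-2 + (-7)² - 1*(-7)) + 49/2) = -45*(2/(-2 + 49 + 7) + 49/2) = -45*(2/54 + 49/2) = -45*(2*(1/54) + 49/2) = -45*(1/27 + 49/2) = -45*1325/54 = -6625/6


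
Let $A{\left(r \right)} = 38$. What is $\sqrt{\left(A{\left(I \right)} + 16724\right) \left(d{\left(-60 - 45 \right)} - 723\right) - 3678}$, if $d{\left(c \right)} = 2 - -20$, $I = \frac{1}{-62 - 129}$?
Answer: $4 i \sqrt{734615} \approx 3428.4 i$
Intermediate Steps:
$I = - \frac{1}{191}$ ($I = \frac{1}{-191} = - \frac{1}{191} \approx -0.0052356$)
$d{\left(c \right)} = 22$ ($d{\left(c \right)} = 2 + 20 = 22$)
$\sqrt{\left(A{\left(I \right)} + 16724\right) \left(d{\left(-60 - 45 \right)} - 723\right) - 3678} = \sqrt{\left(38 + 16724\right) \left(22 - 723\right) - 3678} = \sqrt{16762 \left(-701\right) - 3678} = \sqrt{-11750162 - 3678} = \sqrt{-11753840} = 4 i \sqrt{734615}$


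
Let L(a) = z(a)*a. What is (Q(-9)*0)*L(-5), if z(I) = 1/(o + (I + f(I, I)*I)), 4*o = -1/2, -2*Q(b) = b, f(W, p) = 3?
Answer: 0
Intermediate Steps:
Q(b) = -b/2
o = -⅛ (o = (-1/2)/4 = (-1*½)/4 = (¼)*(-½) = -⅛ ≈ -0.12500)
z(I) = 1/(-⅛ + 4*I) (z(I) = 1/(-⅛ + (I + 3*I)) = 1/(-⅛ + 4*I))
L(a) = 8*a/(-1 + 32*a) (L(a) = (8/(-1 + 32*a))*a = 8*a/(-1 + 32*a))
(Q(-9)*0)*L(-5) = (-½*(-9)*0)*(8*(-5)/(-1 + 32*(-5))) = ((9/2)*0)*(8*(-5)/(-1 - 160)) = 0*(8*(-5)/(-161)) = 0*(8*(-5)*(-1/161)) = 0*(40/161) = 0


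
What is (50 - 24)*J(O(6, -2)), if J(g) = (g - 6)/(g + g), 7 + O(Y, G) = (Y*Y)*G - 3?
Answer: 572/41 ≈ 13.951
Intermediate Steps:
O(Y, G) = -10 + G*Y**2 (O(Y, G) = -7 + ((Y*Y)*G - 3) = -7 + (Y**2*G - 3) = -7 + (G*Y**2 - 3) = -7 + (-3 + G*Y**2) = -10 + G*Y**2)
J(g) = (-6 + g)/(2*g) (J(g) = (-6 + g)/((2*g)) = (-6 + g)*(1/(2*g)) = (-6 + g)/(2*g))
(50 - 24)*J(O(6, -2)) = (50 - 24)*((-6 + (-10 - 2*6**2))/(2*(-10 - 2*6**2))) = 26*((-6 + (-10 - 2*36))/(2*(-10 - 2*36))) = 26*((-6 + (-10 - 72))/(2*(-10 - 72))) = 26*((1/2)*(-6 - 82)/(-82)) = 26*((1/2)*(-1/82)*(-88)) = 26*(22/41) = 572/41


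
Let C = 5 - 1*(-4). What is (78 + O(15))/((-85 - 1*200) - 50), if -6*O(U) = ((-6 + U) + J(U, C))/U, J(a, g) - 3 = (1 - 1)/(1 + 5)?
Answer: -1168/5025 ≈ -0.23244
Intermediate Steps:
C = 9 (C = 5 + 4 = 9)
J(a, g) = 3 (J(a, g) = 3 + (1 - 1)/(1 + 5) = 3 + 0/6 = 3 + 0*(1/6) = 3 + 0 = 3)
O(U) = -(-3 + U)/(6*U) (O(U) = -((-6 + U) + 3)/(6*U) = -(-3 + U)/(6*U))
(78 + O(15))/((-85 - 1*200) - 50) = (78 + (1/6)*(3 - 1*15)/15)/((-85 - 1*200) - 50) = (78 + (1/6)*(1/15)*(3 - 15))/((-85 - 200) - 50) = (78 + (1/6)*(1/15)*(-12))/(-285 - 50) = (78 - 2/15)/(-335) = (1168/15)*(-1/335) = -1168/5025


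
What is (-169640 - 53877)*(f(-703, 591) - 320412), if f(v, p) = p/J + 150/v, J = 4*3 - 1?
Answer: 14965563657093/209 ≈ 7.1606e+10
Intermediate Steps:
J = 11 (J = 12 - 1 = 11)
f(v, p) = 150/v + p/11 (f(v, p) = p/11 + 150/v = 150/v + p/11)
(-169640 - 53877)*(f(-703, 591) - 320412) = (-169640 - 53877)*((150/(-703) + (1/11)*591) - 320412) = -223517*((150*(-1/703) + 591/11) - 320412) = -223517*((-150/703 + 591/11) - 320412) = -223517*(413823/7733 - 320412) = -223517*(-2477332173/7733) = 14965563657093/209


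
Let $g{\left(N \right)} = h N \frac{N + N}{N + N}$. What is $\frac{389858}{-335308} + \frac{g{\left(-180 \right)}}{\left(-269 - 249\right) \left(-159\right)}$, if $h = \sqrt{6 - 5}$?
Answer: $- \frac{2680820003}{2301386458} \approx -1.1649$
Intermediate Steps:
$h = 1$ ($h = \sqrt{1} = 1$)
$g{\left(N \right)} = N$ ($g{\left(N \right)} = 1 N \frac{N + N}{N + N} = N \frac{2 N}{2 N} = N 2 N \frac{1}{2 N} = N 1 = N$)
$\frac{389858}{-335308} + \frac{g{\left(-180 \right)}}{\left(-269 - 249\right) \left(-159\right)} = \frac{389858}{-335308} - \frac{180}{\left(-269 - 249\right) \left(-159\right)} = 389858 \left(- \frac{1}{335308}\right) - \frac{180}{\left(-518\right) \left(-159\right)} = - \frac{194929}{167654} - \frac{180}{82362} = - \frac{194929}{167654} - \frac{30}{13727} = - \frac{2680820003}{2301386458}$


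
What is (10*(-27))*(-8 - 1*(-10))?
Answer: -540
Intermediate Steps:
(10*(-27))*(-8 - 1*(-10)) = -270*(-8 + 10) = -270*2 = -540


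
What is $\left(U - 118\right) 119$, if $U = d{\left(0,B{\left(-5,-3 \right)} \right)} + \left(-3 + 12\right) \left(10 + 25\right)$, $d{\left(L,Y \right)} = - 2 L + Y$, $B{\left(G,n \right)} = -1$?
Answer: $23324$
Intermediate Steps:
$d{\left(L,Y \right)} = Y - 2 L$
$U = 314$ ($U = \left(-1 - 0\right) + \left(-3 + 12\right) \left(10 + 25\right) = \left(-1 + 0\right) + 9 \cdot 35 = -1 + 315 = 314$)
$\left(U - 118\right) 119 = \left(314 - 118\right) 119 = 196 \cdot 119 = 23324$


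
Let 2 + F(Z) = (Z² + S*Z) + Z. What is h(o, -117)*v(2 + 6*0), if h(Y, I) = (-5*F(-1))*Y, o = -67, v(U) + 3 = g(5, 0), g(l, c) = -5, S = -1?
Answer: 2680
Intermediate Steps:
F(Z) = -2 + Z² (F(Z) = -2 + ((Z² - Z) + Z) = -2 + Z²)
v(U) = -8 (v(U) = -3 - 5 = -8)
h(Y, I) = 5*Y (h(Y, I) = (-5*(-2 + (-1)²))*Y = (-5*(-2 + 1))*Y = (-5*(-1))*Y = 5*Y)
h(o, -117)*v(2 + 6*0) = (5*(-67))*(-8) = -335*(-8) = 2680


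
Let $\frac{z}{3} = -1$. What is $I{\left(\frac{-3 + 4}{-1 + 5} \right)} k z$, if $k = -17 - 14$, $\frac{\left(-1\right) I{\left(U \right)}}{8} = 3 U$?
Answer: $-558$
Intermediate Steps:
$I{\left(U \right)} = - 24 U$ ($I{\left(U \right)} = - 8 \cdot 3 U = - 24 U$)
$k = -31$ ($k = -17 - 14 = -31$)
$z = -3$ ($z = 3 \left(-1\right) = -3$)
$I{\left(\frac{-3 + 4}{-1 + 5} \right)} k z = - 24 \frac{-3 + 4}{-1 + 5} \left(-31\right) \left(-3\right) = - 24 \cdot 1 \cdot \frac{1}{4} \left(-31\right) \left(-3\right) = \left(-24\right) \frac{1}{4} \left(-31\right) \left(-3\right) = \left(-6\right) \left(-31\right) \left(-3\right) = 186 \left(-3\right) = -558$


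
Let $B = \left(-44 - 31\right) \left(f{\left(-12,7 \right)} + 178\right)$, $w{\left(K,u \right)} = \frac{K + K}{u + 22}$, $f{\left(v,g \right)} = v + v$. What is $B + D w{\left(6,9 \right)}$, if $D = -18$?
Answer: $- \frac{358266}{31} \approx -11557.0$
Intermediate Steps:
$f{\left(v,g \right)} = 2 v$
$w{\left(K,u \right)} = \frac{2 K}{22 + u}$
$B = -11550$ ($B = \left(-44 - 31\right) \left(2 \left(-12\right) + 178\right) = - 75 \left(-24 + 178\right) = \left(-75\right) 154 = -11550$)
$B + D w{\left(6,9 \right)} = -11550 - 18 \cdot 2 \cdot 6 \frac{1}{22 + 9} = -11550 - 18 \cdot 2 \cdot 6 \cdot \frac{1}{31} = -11550 - \frac{216}{31} = - \frac{358266}{31}$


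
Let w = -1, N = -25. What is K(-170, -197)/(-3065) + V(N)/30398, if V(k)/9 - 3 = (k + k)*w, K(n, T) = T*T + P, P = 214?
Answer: -1184759149/93169870 ≈ -12.716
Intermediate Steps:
K(n, T) = 214 + T² (K(n, T) = T*T + 214 = T² + 214 = 214 + T²)
V(k) = 27 - 18*k (V(k) = 27 + 9*((k + k)*(-1)) = 27 + 9*((2*k)*(-1)) = 27 + 9*(-2*k) = 27 - 18*k)
K(-170, -197)/(-3065) + V(N)/30398 = (214 + (-197)²)/(-3065) + (27 - 18*(-25))/30398 = (214 + 38809)*(-1/3065) + (27 + 450)*(1/30398) = 39023*(-1/3065) + 477*(1/30398) = -39023/3065 + 477/30398 = -1184759149/93169870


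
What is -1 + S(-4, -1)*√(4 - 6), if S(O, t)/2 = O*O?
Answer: -1 + 32*I*√2 ≈ -1.0 + 45.255*I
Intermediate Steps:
S(O, t) = 2*O² (S(O, t) = 2*(O*O) = 2*O²)
-1 + S(-4, -1)*√(4 - 6) = -1 + (2*(-4)²)*√(4 - 6) = -1 + (2*16)*√(-2) = -1 + 32*(I*√2) = -1 + 32*I*√2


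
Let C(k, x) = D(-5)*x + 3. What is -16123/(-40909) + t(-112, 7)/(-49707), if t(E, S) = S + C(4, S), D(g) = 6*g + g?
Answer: 811039576/2033463663 ≈ 0.39885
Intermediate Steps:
D(g) = 7*g
C(k, x) = 3 - 35*x (C(k, x) = (7*(-5))*x + 3 = -35*x + 3 = 3 - 35*x)
t(E, S) = 3 - 34*S (t(E, S) = S + (3 - 35*S) = 3 - 34*S)
-16123/(-40909) + t(-112, 7)/(-49707) = -16123/(-40909) + (3 - 34*7)/(-49707) = -16123*(-1/40909) + (3 - 238)*(-1/49707) = 16123/40909 - 235*(-1/49707) = 16123/40909 + 235/49707 = 811039576/2033463663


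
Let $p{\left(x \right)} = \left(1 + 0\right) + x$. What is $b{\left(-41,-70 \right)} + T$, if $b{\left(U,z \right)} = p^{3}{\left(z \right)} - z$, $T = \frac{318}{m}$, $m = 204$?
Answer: $- \frac{11166873}{34} \approx -3.2844 \cdot 10^{5}$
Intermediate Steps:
$p{\left(x \right)} = 1 + x$
$T = \frac{53}{34}$ ($T = \frac{318}{204} = 318 \cdot \frac{1}{204} = \frac{53}{34} \approx 1.5588$)
$b{\left(U,z \right)} = \left(1 + z\right)^{3} - z$
$b{\left(-41,-70 \right)} + T = \left(\left(1 - 70\right)^{3} - -70\right) + \frac{53}{34} = \left(\left(-69\right)^{3} + 70\right) + \frac{53}{34} = \left(-328509 + 70\right) + \frac{53}{34} = -328439 + \frac{53}{34} = - \frac{11166873}{34}$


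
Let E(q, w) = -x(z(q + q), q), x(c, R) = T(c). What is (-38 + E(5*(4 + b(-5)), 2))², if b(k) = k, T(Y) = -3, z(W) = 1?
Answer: 1225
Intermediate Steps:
x(c, R) = -3
E(q, w) = 3 (E(q, w) = -1*(-3) = 3)
(-38 + E(5*(4 + b(-5)), 2))² = (-38 + 3)² = (-35)² = 1225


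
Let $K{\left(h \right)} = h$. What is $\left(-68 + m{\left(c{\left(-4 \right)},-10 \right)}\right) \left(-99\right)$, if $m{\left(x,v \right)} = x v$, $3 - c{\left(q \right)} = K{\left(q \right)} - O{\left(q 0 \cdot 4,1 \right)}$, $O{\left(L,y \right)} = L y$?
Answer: $13662$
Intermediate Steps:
$c{\left(q \right)} = 3 - q$ ($c{\left(q \right)} = 3 - \left(q - q 0 \cdot 4 \cdot 1\right) = 3 - \left(q - 0 \cdot 4 \cdot 1\right) = 3 - \left(q - 0 \cdot 1\right) = 3 - \left(q - 0\right) = 3 - \left(q + 0\right) = 3 - q$)
$m{\left(x,v \right)} = v x$
$\left(-68 + m{\left(c{\left(-4 \right)},-10 \right)}\right) \left(-99\right) = \left(-68 - 10 \left(3 - -4\right)\right) \left(-99\right) = \left(-68 - 10 \left(3 + 4\right)\right) \left(-99\right) = \left(-68 - 70\right) \left(-99\right) = \left(-138\right) \left(-99\right) = 13662$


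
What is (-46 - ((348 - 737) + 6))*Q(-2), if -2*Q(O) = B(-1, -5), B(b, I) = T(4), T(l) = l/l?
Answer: -337/2 ≈ -168.50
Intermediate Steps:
T(l) = 1
B(b, I) = 1
Q(O) = -½ (Q(O) = -½*1 = -½)
(-46 - ((348 - 737) + 6))*Q(-2) = (-46 - ((348 - 737) + 6))*(-½) = (-46 - (-389 + 6))*(-½) = (-46 - 1*(-383))*(-½) = (-46 + 383)*(-½) = 337*(-½) = -337/2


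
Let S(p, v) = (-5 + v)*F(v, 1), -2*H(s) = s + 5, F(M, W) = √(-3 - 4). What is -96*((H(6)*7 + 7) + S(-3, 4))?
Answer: 3024 + 96*I*√7 ≈ 3024.0 + 253.99*I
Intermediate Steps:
F(M, W) = I*√7 (F(M, W) = √(-7) = I*√7)
H(s) = -5/2 - s/2 (H(s) = -(s + 5)/2 = -(5 + s)/2 = -5/2 - s/2)
S(p, v) = I*√7*(-5 + v) (S(p, v) = (-5 + v)*(I*√7) = I*√7*(-5 + v))
-96*((H(6)*7 + 7) + S(-3, 4)) = -96*(((-5/2 - ½*6)*7 + 7) + I*√7*(-5 + 4)) = -96*(((-5/2 - 3)*7 + 7) + I*√7*(-1)) = -96*((-11/2*7 + 7) - I*√7) = -96*((-77/2 + 7) - I*√7) = -96*(-63/2 - I*√7) = 3024 + 96*I*√7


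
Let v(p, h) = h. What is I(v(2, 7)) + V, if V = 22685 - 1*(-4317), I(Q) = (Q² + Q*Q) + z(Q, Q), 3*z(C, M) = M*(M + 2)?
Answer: 27121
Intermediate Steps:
z(C, M) = M*(2 + M)/3 (z(C, M) = (M*(M + 2))/3 = (M*(2 + M))/3 = M*(2 + M)/3)
I(Q) = 2*Q² + Q*(2 + Q)/3 (I(Q) = (Q² + Q*Q) + Q*(2 + Q)/3 = (Q² + Q²) + Q*(2 + Q)/3 = 2*Q² + Q*(2 + Q)/3)
V = 27002 (V = 22685 + 4317 = 27002)
I(v(2, 7)) + V = (⅓)*7*(2 + 7*7) + 27002 = (⅓)*7*(2 + 49) + 27002 = (⅓)*7*51 + 27002 = 119 + 27002 = 27121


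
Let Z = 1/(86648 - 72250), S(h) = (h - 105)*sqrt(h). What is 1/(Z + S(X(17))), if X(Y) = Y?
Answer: -14398/27290946881791 - 18242611552*sqrt(17)/27290946881791 ≈ -0.0027561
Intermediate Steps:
S(h) = sqrt(h)*(-105 + h) (S(h) = (-105 + h)*sqrt(h) = sqrt(h)*(-105 + h))
Z = 1/14398 ≈ 6.9454e-5
1/(Z + S(X(17))) = 1/(1/14398 + sqrt(17)*(-105 + 17)) = 1/(1/14398 + sqrt(17)*(-88)) = 1/(1/14398 - 88*sqrt(17))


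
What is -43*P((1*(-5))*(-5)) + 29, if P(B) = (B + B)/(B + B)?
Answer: -14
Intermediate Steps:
P(B) = 1 (P(B) = (2*B)/((2*B)) = (2*B)*(1/(2*B)) = 1)
-43*P((1*(-5))*(-5)) + 29 = -43*1 + 29 = -43 + 29 = -14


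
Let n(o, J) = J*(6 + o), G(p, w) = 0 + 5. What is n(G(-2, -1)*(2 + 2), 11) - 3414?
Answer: -3128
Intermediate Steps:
G(p, w) = 5
n(G(-2, -1)*(2 + 2), 11) - 3414 = 11*(6 + 5*(2 + 2)) - 3414 = 11*(6 + 5*4) - 3414 = 11*(6 + 20) - 3414 = 11*26 - 3414 = 286 - 3414 = -3128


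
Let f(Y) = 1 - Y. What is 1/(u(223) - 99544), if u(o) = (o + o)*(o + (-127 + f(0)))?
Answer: -1/56282 ≈ -1.7768e-5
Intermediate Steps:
u(o) = 2*o*(-126 + o) (u(o) = (o + o)*(o + (-127 + (1 - 1*0))) = (2*o)*(o + (-127 + (1 + 0))) = (2*o)*(o + (-127 + 1)) = (2*o)*(o - 126) = (2*o)*(-126 + o) = 2*o*(-126 + o))
1/(u(223) - 99544) = 1/(2*223*(-126 + 223) - 99544) = 1/(2*223*97 - 99544) = 1/(43262 - 99544) = 1/(-56282) = -1/56282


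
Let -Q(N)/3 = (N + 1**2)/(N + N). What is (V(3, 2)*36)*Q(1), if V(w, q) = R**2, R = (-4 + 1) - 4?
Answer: -5292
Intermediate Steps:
R = -7 (R = -3 - 4 = -7)
V(w, q) = 49 (V(w, q) = (-7)**2 = 49)
Q(N) = -3*(1 + N)/(2*N) (Q(N) = -3*(N + 1**2)/(N + N) = -3*(N + 1)/(2*N) = -3*(1 + N)*1/(2*N) = -3*(1 + N)/(2*N))
(V(3, 2)*36)*Q(1) = (49*36)*((3/2)*(-1 - 1*1)/1) = 1764*((3/2)*1*(-1 - 1)) = 1764*((3/2)*1*(-2)) = 1764*(-3) = -5292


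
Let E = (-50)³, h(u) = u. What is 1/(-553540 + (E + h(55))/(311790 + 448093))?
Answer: -759883/420625760765 ≈ -1.8066e-6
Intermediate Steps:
E = -125000
1/(-553540 + (E + h(55))/(311790 + 448093)) = 1/(-553540 + (-125000 + 55)/(311790 + 448093)) = 1/(-553540 - 124945/759883) = 1/(-420625760765/759883) = -759883/420625760765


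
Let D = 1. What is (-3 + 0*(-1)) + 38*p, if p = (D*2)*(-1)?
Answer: -79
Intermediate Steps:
p = -2 (p = (1*2)*(-1) = 2*(-1) = -2)
(-3 + 0*(-1)) + 38*p = (-3 + 0*(-1)) + 38*(-2) = (-3 + 0) - 76 = -3 - 76 = -79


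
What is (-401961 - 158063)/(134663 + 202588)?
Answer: -560024/337251 ≈ -1.6606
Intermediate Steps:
(-401961 - 158063)/(134663 + 202588) = -560024/337251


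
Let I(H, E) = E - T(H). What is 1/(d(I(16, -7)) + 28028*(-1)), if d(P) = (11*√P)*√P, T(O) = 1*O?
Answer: -1/28281 ≈ -3.5359e-5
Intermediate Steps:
T(O) = O
I(H, E) = E - H
d(P) = 11*P
1/(d(I(16, -7)) + 28028*(-1)) = 1/(11*(-7 - 1*16) + 28028*(-1)) = 1/(11*(-7 - 16) - 28028) = 1/(11*(-23) - 28028) = 1/(-253 - 28028) = 1/(-28281) = -1/28281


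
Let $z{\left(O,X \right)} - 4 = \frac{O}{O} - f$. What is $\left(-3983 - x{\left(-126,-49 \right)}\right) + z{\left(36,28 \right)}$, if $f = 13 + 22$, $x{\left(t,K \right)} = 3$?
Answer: $-4016$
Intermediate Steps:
$f = 35$
$z{\left(O,X \right)} = -30$ ($z{\left(O,X \right)} = 4 + \left(\frac{O}{O} - 35\right) = 4 + \left(1 - 35\right) = 4 - 34 = -30$)
$\left(-3983 - x{\left(-126,-49 \right)}\right) + z{\left(36,28 \right)} = \left(-3983 - 3\right) - 30 = -3986 - 30 = -4016$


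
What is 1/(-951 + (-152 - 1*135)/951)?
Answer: -951/904688 ≈ -0.0010512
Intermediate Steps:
1/(-951 + (-152 - 1*135)/951) = 1/(-951 + (-152 - 135)*(1/951)) = 1/(-951 - 287*1/951) = 1/(-951 - 287/951) = 1/(-904688/951) = -951/904688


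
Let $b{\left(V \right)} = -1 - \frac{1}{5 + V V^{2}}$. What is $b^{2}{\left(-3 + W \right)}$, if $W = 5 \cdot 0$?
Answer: $\frac{441}{484} \approx 0.91116$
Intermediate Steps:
$W = 0$
$b{\left(V \right)} = -1 - \frac{1}{5 + V^{3}}$
$b^{2}{\left(-3 + W \right)} = \left(\frac{-6 - \left(-3 + 0\right)^{3}}{5 + \left(-3 + 0\right)^{3}}\right)^{2} = \left(\frac{-6 - \left(-3\right)^{3}}{5 + \left(-3\right)^{3}}\right)^{2} = \left(\frac{-6 - -27}{5 - 27}\right)^{2} = \left(\frac{-6 + 27}{-22}\right)^{2} = \left(\left(- \frac{1}{22}\right) 21\right)^{2} = \left(- \frac{21}{22}\right)^{2} = \frac{441}{484}$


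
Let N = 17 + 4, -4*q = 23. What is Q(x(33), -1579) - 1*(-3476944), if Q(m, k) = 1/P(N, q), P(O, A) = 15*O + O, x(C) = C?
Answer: 1168253185/336 ≈ 3.4769e+6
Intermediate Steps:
q = -23/4 (q = -1/4*23 = -23/4 ≈ -5.7500)
N = 21
P(O, A) = 16*O
Q(m, k) = 1/336 (Q(m, k) = 1/(16*21) = 1/336)
Q(x(33), -1579) - 1*(-3476944) = 1/336 - 1*(-3476944) = 1/336 + 3476944 = 1168253185/336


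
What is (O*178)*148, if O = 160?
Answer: 4215040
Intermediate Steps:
(O*178)*148 = (160*178)*148 = 28480*148 = 4215040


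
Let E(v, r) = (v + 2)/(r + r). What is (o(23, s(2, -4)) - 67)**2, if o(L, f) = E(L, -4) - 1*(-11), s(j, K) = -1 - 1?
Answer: 223729/64 ≈ 3495.8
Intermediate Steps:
s(j, K) = -2
E(v, r) = (2 + v)/(2*r) (E(v, r) = (2 + v)/((2*r)) = (2 + v)*(1/(2*r)) = (2 + v)/(2*r))
o(L, f) = 43/4 - L/8 (o(L, f) = (1/2)*(2 + L)/(-4) - 1*(-11) = (1/2)*(-1/4)*(2 + L) + 11 = (-1/4 - L/8) + 11 = 43/4 - L/8)
(o(23, s(2, -4)) - 67)**2 = ((43/4 - 1/8*23) - 67)**2 = ((43/4 - 23/8) - 67)**2 = (63/8 - 67)**2 = (-473/8)**2 = 223729/64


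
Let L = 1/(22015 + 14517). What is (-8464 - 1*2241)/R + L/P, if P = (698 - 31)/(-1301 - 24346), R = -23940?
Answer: 3252913448/7291778067 ≈ 0.44611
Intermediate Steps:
L = 1/36532 ≈ 2.7373e-5
P = -667/25647 (P = 667/(-25647) = 667*(-1/25647) = -667/25647 ≈ -0.026007)
(-8464 - 1*2241)/R + L/P = (-8464 - 1*2241)/(-23940) + 1/(36532*(-667/25647)) = (-8464 - 2241)*(-1/23940) + (1/36532)*(-25647/667) = -10705*(-1/23940) - 25647/24366844 = 2141/4788 - 25647/24366844 = 3252913448/7291778067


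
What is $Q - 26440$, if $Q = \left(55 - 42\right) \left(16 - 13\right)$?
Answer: $-26401$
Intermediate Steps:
$Q = 39$ ($Q = 13 \left(16 - 13\right) = 13 \cdot 3 = 39$)
$Q - 26440 = 39 - 26440 = -26401$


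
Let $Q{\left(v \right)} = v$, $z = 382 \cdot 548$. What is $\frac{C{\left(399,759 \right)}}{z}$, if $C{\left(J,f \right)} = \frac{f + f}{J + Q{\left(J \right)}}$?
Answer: $\frac{253}{27841688} \approx 9.0871 \cdot 10^{-6}$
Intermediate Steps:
$z = 209336$
$C{\left(J,f \right)} = \frac{f}{J}$ ($C{\left(J,f \right)} = \frac{f + f}{J + J} = \frac{2 f}{2 J} = 2 f \frac{1}{2 J} = \frac{f}{J}$)
$\frac{C{\left(399,759 \right)}}{z} = \frac{759 \cdot \frac{1}{399}}{209336} = 759 \cdot \frac{1}{399} \cdot \frac{1}{209336} = \frac{253}{133} \cdot \frac{1}{209336} = \frac{253}{27841688}$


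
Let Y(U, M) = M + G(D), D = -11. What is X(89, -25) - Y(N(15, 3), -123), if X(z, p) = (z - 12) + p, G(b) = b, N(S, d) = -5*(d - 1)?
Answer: 186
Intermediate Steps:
N(S, d) = 5 - 5*d (N(S, d) = -5*(-1 + d) = 5 - 5*d)
Y(U, M) = -11 + M (Y(U, M) = M - 11 = -11 + M)
X(z, p) = -12 + p + z (X(z, p) = (-12 + z) + p = -12 + p + z)
X(89, -25) - Y(N(15, 3), -123) = (-12 - 25 + 89) - (-11 - 123) = 52 - 1*(-134) = 52 + 134 = 186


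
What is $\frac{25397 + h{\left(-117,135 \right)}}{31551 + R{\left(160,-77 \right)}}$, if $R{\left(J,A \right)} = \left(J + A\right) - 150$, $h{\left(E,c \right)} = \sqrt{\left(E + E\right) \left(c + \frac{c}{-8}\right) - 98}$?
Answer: $\frac{25397}{31484} + \frac{11 i \sqrt{917}}{62968} \approx 0.80666 + 0.00529 i$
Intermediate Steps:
$h{\left(E,c \right)} = \sqrt{-98 + \frac{7 E c}{4}}$ ($h{\left(E,c \right)} = \sqrt{2 E \left(c + c \left(- \frac{1}{8}\right)\right) - 98} = \sqrt{2 E \left(c - \frac{c}{8}\right) - 98} = \sqrt{2 E \frac{7 c}{8} - 98} = \sqrt{\frac{7 E c}{4} - 98} = \sqrt{-98 + \frac{7 E c}{4}}$)
$R{\left(J,A \right)} = -150 + A + J$ ($R{\left(J,A \right)} = \left(A + J\right) - 150 = -150 + A + J$)
$\frac{25397 + h{\left(-117,135 \right)}}{31551 + R{\left(160,-77 \right)}} = \frac{25397 + \frac{\sqrt{-392 + 7 \left(-117\right) 135}}{2}}{31551 - 67} = \frac{25397 + \frac{\sqrt{-392 - 110565}}{2}}{31551 - 67} = \frac{25397 + \frac{\sqrt{-110957}}{2}}{31484} = \left(25397 + \frac{11 i \sqrt{917}}{2}\right) \frac{1}{31484} = \frac{25397}{31484} + \frac{11 i \sqrt{917}}{62968}$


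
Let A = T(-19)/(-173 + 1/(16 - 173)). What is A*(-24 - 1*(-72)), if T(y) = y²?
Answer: -453416/4527 ≈ -100.16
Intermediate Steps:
A = -56677/27162 (A = (-19)²/(-173 + 1/(16 - 173)) = 361/(-173 + 1/(-157)) = 361/(-173 - 1/157) = 361/(-27162/157) = 361*(-157/27162) = -56677/27162 ≈ -2.0866)
A*(-24 - 1*(-72)) = -56677*(-24 - 1*(-72))/27162 = -56677*(-24 + 72)/27162 = -56677/27162*48 = -453416/4527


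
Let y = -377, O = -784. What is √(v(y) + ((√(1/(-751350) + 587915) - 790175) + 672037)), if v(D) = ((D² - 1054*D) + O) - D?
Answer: √(9505321988671800 + 150270*√13275751473973446)/150270 ≈ 649.39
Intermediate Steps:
v(D) = -784 + D² - 1055*D (v(D) = ((D² - 1054*D) - 784) - D = (-784 + D² - 1054*D) - D = -784 + D² - 1055*D)
√(v(y) + ((√(1/(-751350) + 587915) - 790175) + 672037)) = √((-784 + (-377)² - 1055*(-377)) + ((√(1/(-751350) + 587915) - 790175) + 672037)) = √((-784 + 142129 + 397735) + ((√(-1/751350 + 587915) - 790175) + 672037)) = √(539080 + ((√(441729935249/751350) - 790175) + 672037)) = √(539080 + ((√13275751473973446/150270 - 790175) + 672037)) = √(539080 + ((-790175 + √13275751473973446/150270) + 672037)) = √(539080 + (-118138 + √13275751473973446/150270)) = √(420942 + √13275751473973446/150270)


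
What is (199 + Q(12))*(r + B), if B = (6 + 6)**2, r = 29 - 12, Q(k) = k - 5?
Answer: 33166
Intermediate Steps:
Q(k) = -5 + k
r = 17
B = 144 (B = 12**2 = 144)
(199 + Q(12))*(r + B) = (199 + (-5 + 12))*(17 + 144) = (199 + 7)*161 = 206*161 = 33166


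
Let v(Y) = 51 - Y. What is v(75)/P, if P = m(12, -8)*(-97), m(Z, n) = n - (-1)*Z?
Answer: 6/97 ≈ 0.061856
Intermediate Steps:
m(Z, n) = Z + n (m(Z, n) = n + Z = Z + n)
P = -388 (P = (12 - 8)*(-97) = 4*(-97) = -388)
v(75)/P = (51 - 1*75)/(-388) = (51 - 75)*(-1/388) = -24*(-1/388) = 6/97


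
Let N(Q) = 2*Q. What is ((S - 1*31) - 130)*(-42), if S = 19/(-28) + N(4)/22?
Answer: 149055/22 ≈ 6775.2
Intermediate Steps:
S = -97/308 (S = 19/(-28) + (2*4)/22 = 19*(-1/28) + 8*(1/22) = -19/28 + 4/11 = -97/308 ≈ -0.31494)
((S - 1*31) - 130)*(-42) = ((-97/308 - 1*31) - 130)*(-42) = ((-97/308 - 31) - 130)*(-42) = (-9645/308 - 130)*(-42) = -49685/308*(-42) = 149055/22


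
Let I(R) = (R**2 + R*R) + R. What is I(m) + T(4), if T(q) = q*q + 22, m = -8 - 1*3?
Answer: 269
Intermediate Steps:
m = -11 (m = -8 - 3 = -11)
T(q) = 22 + q**2 (T(q) = q**2 + 22 = 22 + q**2)
I(R) = R + 2*R**2 (I(R) = (R**2 + R**2) + R = 2*R**2 + R = R + 2*R**2)
I(m) + T(4) = -11*(1 + 2*(-11)) + (22 + 4**2) = -11*(1 - 22) + (22 + 16) = -11*(-21) + 38 = 231 + 38 = 269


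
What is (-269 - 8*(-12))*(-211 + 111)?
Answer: 17300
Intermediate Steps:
(-269 - 8*(-12))*(-211 + 111) = (-269 + 96)*(-100) = -173*(-100) = 17300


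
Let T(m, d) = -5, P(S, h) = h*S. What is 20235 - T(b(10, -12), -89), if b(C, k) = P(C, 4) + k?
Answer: 20240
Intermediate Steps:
P(S, h) = S*h
b(C, k) = k + 4*C (b(C, k) = C*4 + k = 4*C + k = k + 4*C)
20235 - T(b(10, -12), -89) = 20235 - 1*(-5) = 20235 + 5 = 20240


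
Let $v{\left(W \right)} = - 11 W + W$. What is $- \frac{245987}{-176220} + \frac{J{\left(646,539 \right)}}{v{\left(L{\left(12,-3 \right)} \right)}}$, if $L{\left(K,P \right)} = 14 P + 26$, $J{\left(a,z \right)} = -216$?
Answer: $\frac{809}{17622} \approx 0.045909$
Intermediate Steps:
$L{\left(K,P \right)} = 26 + 14 P$
$v{\left(W \right)} = - 10 W$
$- \frac{245987}{-176220} + \frac{J{\left(646,539 \right)}}{v{\left(L{\left(12,-3 \right)} \right)}} = - \frac{245987}{-176220} - \frac{216}{\left(-10\right) \left(26 + 14 \left(-3\right)\right)} = \left(-245987\right) \left(- \frac{1}{176220}\right) - \frac{216}{\left(-10\right) \left(26 - 42\right)} = \frac{245987}{176220} - \frac{216}{\left(-10\right) \left(-16\right)} = \frac{245987}{176220} - \frac{216}{160} = \frac{245987}{176220} - \frac{27}{20} = \frac{809}{17622}$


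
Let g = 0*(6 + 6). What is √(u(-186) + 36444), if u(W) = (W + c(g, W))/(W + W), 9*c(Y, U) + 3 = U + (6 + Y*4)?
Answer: √1260835813/186 ≈ 190.90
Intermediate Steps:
g = 0 (g = 0*12 = 0)
c(Y, U) = ⅓ + U/9 + 4*Y/9 (c(Y, U) = -⅓ + (U + (6 + Y*4))/9 = -⅓ + (U + (6 + 4*Y))/9 = -⅓ + (6 + U + 4*Y)/9 = -⅓ + (⅔ + U/9 + 4*Y/9) = ⅓ + U/9 + 4*Y/9)
u(W) = (⅓ + 10*W/9)/(2*W) (u(W) = (W + (⅓ + W/9 + (4/9)*0))/(W + W) = (W + (⅓ + W/9 + 0))/((2*W)) = (W + (⅓ + W/9))*(1/(2*W)) = (⅓ + 10*W/9)*(1/(2*W)) = (⅓ + 10*W/9)/(2*W))
√(u(-186) + 36444) = √((1/18)*(3 + 10*(-186))/(-186) + 36444) = √((1/18)*(-1/186)*(3 - 1860) + 36444) = √((1/18)*(-1/186)*(-1857) + 36444) = √(619/1116 + 36444) = √(40672123/1116) = √1260835813/186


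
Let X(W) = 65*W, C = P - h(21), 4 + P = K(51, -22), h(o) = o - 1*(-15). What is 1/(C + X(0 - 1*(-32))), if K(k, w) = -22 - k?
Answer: 1/1967 ≈ 0.00050839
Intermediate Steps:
h(o) = 15 + o (h(o) = o + 15 = 15 + o)
P = -77 (P = -4 + (-22 - 1*51) = -4 + (-22 - 51) = -4 - 73 = -77)
C = -113 (C = -77 - (15 + 21) = -77 - 1*36 = -77 - 36 = -113)
1/(C + X(0 - 1*(-32))) = 1/(-113 + 65*(0 - 1*(-32))) = 1/(-113 + 65*(0 + 32)) = 1/(-113 + 65*32) = 1/(-113 + 2080) = 1/1967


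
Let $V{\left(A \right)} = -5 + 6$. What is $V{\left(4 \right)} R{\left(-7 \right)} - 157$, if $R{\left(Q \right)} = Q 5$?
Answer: $-192$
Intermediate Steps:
$V{\left(A \right)} = 1$
$R{\left(Q \right)} = 5 Q$
$V{\left(4 \right)} R{\left(-7 \right)} - 157 = 1 \cdot 5 \left(-7\right) - 157 = 1 \left(-35\right) - 157 = -35 - 157 = -192$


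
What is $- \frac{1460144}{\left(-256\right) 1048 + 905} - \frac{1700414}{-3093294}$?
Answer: $\frac{2485658235449}{413547114801} \approx 6.0106$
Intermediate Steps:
$- \frac{1460144}{\left(-256\right) 1048 + 905} - \frac{1700414}{-3093294} = - \frac{1460144}{-268288 + 905} - - \frac{850207}{1546647} = - \frac{1460144}{-267383} + \frac{850207}{1546647} = \left(-1460144\right) \left(- \frac{1}{267383}\right) + \frac{850207}{1546647} = \frac{1460144}{267383} + \frac{850207}{1546647} = \frac{2485658235449}{413547114801}$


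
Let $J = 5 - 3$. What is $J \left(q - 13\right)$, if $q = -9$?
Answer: $-44$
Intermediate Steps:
$J = 2$
$J \left(q - 13\right) = 2 \left(-9 - 13\right) = 2 \left(-22\right) = -44$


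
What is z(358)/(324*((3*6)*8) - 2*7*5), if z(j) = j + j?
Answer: 358/23293 ≈ 0.015369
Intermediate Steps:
z(j) = 2*j
z(358)/(324*((3*6)*8) - 2*7*5) = (2*358)/(324*((3*6)*8) - 2*7*5) = 716/(324*(18*8) - 14*5) = 716/(324*144 - 70) = 716/(46656 - 70) = 716/46586 = 716*(1/46586) = 358/23293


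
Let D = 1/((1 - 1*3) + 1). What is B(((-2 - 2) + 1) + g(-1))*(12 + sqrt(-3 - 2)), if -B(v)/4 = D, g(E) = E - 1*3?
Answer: 48 + 4*I*sqrt(5) ≈ 48.0 + 8.9443*I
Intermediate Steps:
D = -1 (D = 1/((1 - 3) + 1) = 1/(-2 + 1) = 1/(-1) = -1)
g(E) = -3 + E (g(E) = E - 3 = -3 + E)
B(v) = 4 (B(v) = -4*(-1) = 4)
B(((-2 - 2) + 1) + g(-1))*(12 + sqrt(-3 - 2)) = 4*(12 + sqrt(-3 - 2)) = 4*(12 + sqrt(-5)) = 4*(12 + I*sqrt(5)) = 48 + 4*I*sqrt(5)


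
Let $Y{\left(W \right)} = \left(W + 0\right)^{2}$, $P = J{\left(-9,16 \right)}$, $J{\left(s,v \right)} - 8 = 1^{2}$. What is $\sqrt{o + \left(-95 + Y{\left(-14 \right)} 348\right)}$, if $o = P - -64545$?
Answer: $\sqrt{132667} \approx 364.23$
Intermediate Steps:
$J{\left(s,v \right)} = 9$ ($J{\left(s,v \right)} = 8 + 1^{2} = 8 + 1 = 9$)
$P = 9$
$Y{\left(W \right)} = W^{2}$
$o = 64554$ ($o = 9 - -64545 = 9 + 64545 = 64554$)
$\sqrt{o + \left(-95 + Y{\left(-14 \right)} 348\right)} = \sqrt{64554 - \left(95 - \left(-14\right)^{2} \cdot 348\right)} = \sqrt{64554 + \left(-95 + 196 \cdot 348\right)} = \sqrt{64554 + \left(-95 + 68208\right)} = \sqrt{64554 + 68113} = \sqrt{132667}$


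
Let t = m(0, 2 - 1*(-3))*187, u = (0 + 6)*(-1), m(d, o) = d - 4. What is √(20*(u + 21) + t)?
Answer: 8*I*√7 ≈ 21.166*I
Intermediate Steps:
m(d, o) = -4 + d
u = -6 (u = 6*(-1) = -6)
t = -748 (t = (-4 + 0)*187 = -4*187 = -748)
√(20*(u + 21) + t) = √(20*(-6 + 21) - 748) = √(20*15 - 748) = √(300 - 748) = √(-448) = 8*I*√7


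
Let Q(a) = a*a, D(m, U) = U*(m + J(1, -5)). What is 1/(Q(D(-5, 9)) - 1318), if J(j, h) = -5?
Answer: 1/6782 ≈ 0.00014745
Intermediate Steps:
D(m, U) = U*(-5 + m) (D(m, U) = U*(m - 5) = U*(-5 + m))
Q(a) = a²
1/(Q(D(-5, 9)) - 1318) = 1/((9*(-5 - 5))² - 1318) = 1/((9*(-10))² - 1318) = 1/((-90)² - 1318) = 1/(8100 - 1318) = 1/6782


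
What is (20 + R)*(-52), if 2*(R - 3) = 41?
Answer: -2262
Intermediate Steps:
R = 47/2 (R = 3 + (½)*41 = 3 + 41/2 = 47/2 ≈ 23.500)
(20 + R)*(-52) = (20 + 47/2)*(-52) = (87/2)*(-52) = -2262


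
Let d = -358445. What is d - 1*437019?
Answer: -795464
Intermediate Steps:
d - 1*437019 = -358445 - 1*437019 = -358445 - 437019 = -795464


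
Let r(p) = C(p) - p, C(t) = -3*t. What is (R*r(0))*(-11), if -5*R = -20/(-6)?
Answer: 0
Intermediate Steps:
R = -⅔ (R = -(-4)/(-6) = -(-4)*(-1)/6 = -⅕*10/3 = -⅔ ≈ -0.66667)
r(p) = -4*p (r(p) = -3*p - p = -4*p)
(R*r(0))*(-11) = -(-8)*0/3*(-11) = -⅔*0*(-11) = 0*(-11) = 0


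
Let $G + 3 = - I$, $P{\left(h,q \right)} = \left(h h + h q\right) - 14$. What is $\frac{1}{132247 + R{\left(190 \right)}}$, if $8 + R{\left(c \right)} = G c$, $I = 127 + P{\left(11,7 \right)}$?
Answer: $\frac{1}{72579} \approx 1.3778 \cdot 10^{-5}$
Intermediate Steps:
$P{\left(h,q \right)} = -14 + h^{2} + h q$ ($P{\left(h,q \right)} = \left(h^{2} + h q\right) - 14 = -14 + h^{2} + h q$)
$I = 311$ ($I = 127 + \left(-14 + 11^{2} + 11 \cdot 7\right) = 127 + \left(-14 + 121 + 77\right) = 127 + 184 = 311$)
$G = -314$ ($G = -3 - 311 = -314$)
$R{\left(c \right)} = -8 - 314 c$
$\frac{1}{132247 + R{\left(190 \right)}} = \frac{1}{132247 - 59668} = \frac{1}{72579}$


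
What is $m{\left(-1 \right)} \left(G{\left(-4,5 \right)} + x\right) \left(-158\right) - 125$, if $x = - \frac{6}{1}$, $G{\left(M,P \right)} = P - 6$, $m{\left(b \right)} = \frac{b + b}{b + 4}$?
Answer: $- \frac{2587}{3} \approx -862.33$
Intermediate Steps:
$m{\left(b \right)} = \frac{2 b}{4 + b}$
$G{\left(M,P \right)} = -6 + P$ ($G{\left(M,P \right)} = P - 6 = -6 + P$)
$x = -6$ ($x = \left(-6\right) 1 = -6$)
$m{\left(-1 \right)} \left(G{\left(-4,5 \right)} + x\right) \left(-158\right) - 125 = 2 \left(-1\right) \frac{1}{4 - 1} \left(\left(-6 + 5\right) - 6\right) \left(-158\right) - 125 = 2 \left(-1\right) \frac{1}{3} \left(-1 - 6\right) \left(-158\right) - 125 = 2 \left(-1\right) \frac{1}{3} \left(-7\right) \left(-158\right) - 125 = \left(- \frac{2}{3}\right) \left(-7\right) \left(-158\right) - 125 = \frac{14}{3} \left(-158\right) - 125 = - \frac{2212}{3} - 125 = - \frac{2587}{3}$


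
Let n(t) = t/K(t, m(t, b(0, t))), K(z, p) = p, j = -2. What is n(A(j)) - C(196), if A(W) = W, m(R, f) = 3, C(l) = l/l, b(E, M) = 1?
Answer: -5/3 ≈ -1.6667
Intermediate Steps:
C(l) = 1
n(t) = t/3
n(A(j)) - C(196) = (⅓)*(-2) - 1*1 = -⅔ - 1 = -5/3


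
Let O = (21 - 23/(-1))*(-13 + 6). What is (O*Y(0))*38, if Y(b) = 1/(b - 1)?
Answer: 11704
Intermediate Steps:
O = -308 (O = (21 - 23*(-1))*(-7) = (21 + 23)*(-7) = 44*(-7) = -308)
Y(b) = 1/(-1 + b)
(O*Y(0))*38 = -308/(-1 + 0)*38 = -308/(-1)*38 = -308*(-1)*38 = 308*38 = 11704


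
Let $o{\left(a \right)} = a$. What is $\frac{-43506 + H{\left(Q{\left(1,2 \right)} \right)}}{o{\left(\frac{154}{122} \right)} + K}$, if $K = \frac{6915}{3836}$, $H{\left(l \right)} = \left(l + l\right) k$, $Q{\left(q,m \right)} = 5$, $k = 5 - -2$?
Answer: $- \frac{10163850256}{717187} \approx -14172.0$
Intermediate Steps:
$k = 7$ ($k = 5 + 2 = 7$)
$H{\left(l \right)} = 14 l$ ($H{\left(l \right)} = \left(l + l\right) 7 = 2 l 7 = 14 l$)
$K = \frac{6915}{3836}$ ($K = 6915 \cdot \frac{1}{3836} = \frac{6915}{3836} \approx 1.8027$)
$\frac{-43506 + H{\left(Q{\left(1,2 \right)} \right)}}{o{\left(\frac{154}{122} \right)} + K} = \frac{-43506 + 14 \cdot 5}{\frac{154}{122} + \frac{6915}{3836}} = \frac{-43506 + 70}{154 \cdot \frac{1}{122} + \frac{6915}{3836}} = - \frac{43436}{\frac{77}{61} + \frac{6915}{3836}} = - \frac{43436}{\frac{717187}{233996}} = \left(-43436\right) \frac{233996}{717187} = - \frac{10163850256}{717187}$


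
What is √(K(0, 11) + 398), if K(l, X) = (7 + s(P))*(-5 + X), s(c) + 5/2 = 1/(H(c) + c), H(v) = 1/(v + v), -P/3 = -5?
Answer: √86526605/451 ≈ 20.625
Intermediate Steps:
P = 15 (P = -3*(-5) = 15)
H(v) = 1/(2*v)
s(c) = -5/2 + 1/(c + 1/(2*c)) (s(c) = -5/2 + 1/(1/(2*c) + c) = -5/2 + 1/(c + 1/(2*c)))
K(l, X) = -20595/902 + 4119*X/902 (K(l, X) = (7 + (-5 - 10*15² + 4*15)/(2*(1 + 2*15²)))*(-5 + X) = (7 + (-5 - 10*225 + 60)/(2*(1 + 2*225)))*(-5 + X) = (7 + (-5 - 2250 + 60)/(2*(1 + 450)))*(-5 + X) = (7 + (½)*(-2195)/451)*(-5 + X) = (7 + (½)*(1/451)*(-2195))*(-5 + X) = (7 - 2195/902)*(-5 + X) = 4119*(-5 + X)/902 = -20595/902 + 4119*X/902)
√(K(0, 11) + 398) = √((-20595/902 + (4119/902)*11) + 398) = √((-20595/902 + 4119/82) + 398) = √(12357/451 + 398) = √(191855/451) = √86526605/451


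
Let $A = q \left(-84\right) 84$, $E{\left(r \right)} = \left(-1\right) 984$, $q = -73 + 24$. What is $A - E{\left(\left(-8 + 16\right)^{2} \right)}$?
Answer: $346728$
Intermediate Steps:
$q = -49$
$E{\left(r \right)} = -984$
$A = 345744$ ($A = \left(-49\right) \left(-84\right) 84 = 4116 \cdot 84 = 345744$)
$A - E{\left(\left(-8 + 16\right)^{2} \right)} = 345744 - -984 = 345744 + 984 = 346728$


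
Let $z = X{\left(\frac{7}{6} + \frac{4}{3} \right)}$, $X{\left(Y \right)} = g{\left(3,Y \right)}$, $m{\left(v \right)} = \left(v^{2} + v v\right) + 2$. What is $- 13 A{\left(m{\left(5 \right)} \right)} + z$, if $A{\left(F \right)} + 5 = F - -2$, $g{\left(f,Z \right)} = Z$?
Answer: $- \frac{1269}{2} \approx -634.5$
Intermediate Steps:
$m{\left(v \right)} = 2 + 2 v^{2}$ ($m{\left(v \right)} = \left(v^{2} + v^{2}\right) + 2 = 2 v^{2} + 2 = 2 + 2 v^{2}$)
$A{\left(F \right)} = -3 + F$ ($A{\left(F \right)} = -5 + \left(F - -2\right) = -5 + \left(F + 2\right) = -5 + \left(2 + F\right) = -3 + F$)
$X{\left(Y \right)} = Y$
$z = \frac{5}{2}$ ($z = \frac{7}{6} + \frac{4}{3} = \frac{5}{2} \approx 2.5$)
$- 13 A{\left(m{\left(5 \right)} \right)} + z = - 13 \left(-3 + \left(2 + 2 \cdot 5^{2}\right)\right) + \frac{5}{2} = - 13 \left(-3 + \left(2 + 2 \cdot 25\right)\right) + \frac{5}{2} = - 13 \left(-3 + \left(2 + 50\right)\right) + \frac{5}{2} = - 13 \left(-3 + 52\right) + \frac{5}{2} = \left(-13\right) 49 + \frac{5}{2} = -637 + \frac{5}{2} = - \frac{1269}{2}$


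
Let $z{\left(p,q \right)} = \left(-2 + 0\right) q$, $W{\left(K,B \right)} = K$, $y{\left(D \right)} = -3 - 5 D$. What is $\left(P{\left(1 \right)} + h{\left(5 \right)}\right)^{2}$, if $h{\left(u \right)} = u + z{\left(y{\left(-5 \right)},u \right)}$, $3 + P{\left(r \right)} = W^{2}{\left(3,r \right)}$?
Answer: $1$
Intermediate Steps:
$z{\left(p,q \right)} = - 2 q$
$P{\left(r \right)} = 6$ ($P{\left(r \right)} = -3 + 3^{2} = -3 + 9 = 6$)
$h{\left(u \right)} = - u$ ($h{\left(u \right)} = u - 2 u = - u$)
$\left(P{\left(1 \right)} + h{\left(5 \right)}\right)^{2} = \left(6 - 5\right)^{2} = 1^{2} = 1$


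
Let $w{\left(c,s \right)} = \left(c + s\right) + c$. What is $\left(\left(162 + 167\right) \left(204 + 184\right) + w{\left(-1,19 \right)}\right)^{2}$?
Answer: $16299373561$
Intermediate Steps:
$w{\left(c,s \right)} = s + 2 c$
$\left(\left(162 + 167\right) \left(204 + 184\right) + w{\left(-1,19 \right)}\right)^{2} = \left(\left(162 + 167\right) \left(204 + 184\right) + \left(19 + 2 \left(-1\right)\right)\right)^{2} = \left(329 \cdot 388 + \left(19 - 2\right)\right)^{2} = \left(127652 + 17\right)^{2} = 127669^{2} = 16299373561$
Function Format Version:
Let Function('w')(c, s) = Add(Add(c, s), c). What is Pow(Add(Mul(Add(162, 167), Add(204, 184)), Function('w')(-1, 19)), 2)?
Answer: 16299373561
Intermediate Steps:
Function('w')(c, s) = Add(s, Mul(2, c))
Pow(Add(Mul(Add(162, 167), Add(204, 184)), Function('w')(-1, 19)), 2) = Pow(Add(Mul(Add(162, 167), Add(204, 184)), Add(19, Mul(2, -1))), 2) = Pow(Add(Mul(329, 388), Add(19, -2)), 2) = Pow(Add(127652, 17), 2) = Pow(127669, 2) = 16299373561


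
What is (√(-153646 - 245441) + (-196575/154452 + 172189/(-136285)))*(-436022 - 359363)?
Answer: 2830783662147777/1403299388 - 7158465*I*√4927 ≈ 2.0172e+6 - 5.0247e+8*I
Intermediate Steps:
(√(-153646 - 245441) + (-196575/154452 + 172189/(-136285)))*(-436022 - 359363) = (√(-399087) + (-196575*1/154452 + 172189*(-1/136285)))*(-795385) = (9*I*√4927 + (-65525/51484 - 172189/136285))*(-795385) = (9*I*√4927 - 17795053101/7016496940)*(-795385) = (-17795053101/7016496940 + 9*I*√4927)*(-795385) = 2830783662147777/1403299388 - 7158465*I*√4927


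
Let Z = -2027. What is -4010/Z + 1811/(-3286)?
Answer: 9505963/6660722 ≈ 1.4272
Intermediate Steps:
-4010/Z + 1811/(-3286) = -4010/(-2027) + 1811/(-3286) = -4010*(-1/2027) + 1811*(-1/3286) = 4010/2027 - 1811/3286 = 9505963/6660722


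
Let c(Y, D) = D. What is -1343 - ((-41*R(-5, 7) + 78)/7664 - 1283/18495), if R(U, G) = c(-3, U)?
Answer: -190359849413/141745680 ≈ -1343.0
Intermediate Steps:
R(U, G) = U
-1343 - ((-41*R(-5, 7) + 78)/7664 - 1283/18495) = -1343 - ((-41*(-5) + 78)/7664 - 1283/18495) = -1343 - ((205 + 78)*(1/7664) - 1283*1/18495) = -1343 - (283*(1/7664) - 1283/18495) = -1343 - (283/7664 - 1283/18495) = -1343 - 1*(-4598827/141745680) = -1343 + 4598827/141745680 = -190359849413/141745680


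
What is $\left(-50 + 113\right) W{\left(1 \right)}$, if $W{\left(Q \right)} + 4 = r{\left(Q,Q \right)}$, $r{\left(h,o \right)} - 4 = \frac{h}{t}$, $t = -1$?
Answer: $-63$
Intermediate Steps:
$r{\left(h,o \right)} = 4 - h$ ($r{\left(h,o \right)} = 4 + \frac{h}{-1} = 4 + h \left(-1\right) = 4 - h$)
$W{\left(Q \right)} = - Q$ ($W{\left(Q \right)} = -4 - \left(-4 + Q\right) = - Q$)
$\left(-50 + 113\right) W{\left(1 \right)} = \left(-50 + 113\right) \left(\left(-1\right) 1\right) = 63 \left(-1\right) = -63$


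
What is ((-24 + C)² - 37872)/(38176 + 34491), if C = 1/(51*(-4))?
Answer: -221728649/432015696 ≈ -0.51324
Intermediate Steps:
C = -1/204 (C = 1/(-204) = -1/204 ≈ -0.0049020)
((-24 + C)² - 37872)/(38176 + 34491) = ((-24 - 1/204)² - 37872)/(38176 + 34491) = ((-4897/204)² - 37872)/72667 = (23980609/41616 - 37872)*(1/72667) = -1552100543/41616*1/72667 = -221728649/432015696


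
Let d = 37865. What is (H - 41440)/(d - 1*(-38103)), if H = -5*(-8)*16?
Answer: -1275/2374 ≈ -0.53707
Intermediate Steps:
H = 640 (H = 40*16 = 640)
(H - 41440)/(d - 1*(-38103)) = (640 - 41440)/(37865 - 1*(-38103)) = -40800/(37865 + 38103) = -40800/75968 = -40800*1/75968 = -1275/2374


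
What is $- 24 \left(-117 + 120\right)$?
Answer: $-72$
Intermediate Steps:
$- 24 \left(-117 + 120\right) = \left(-24\right) 3 = -72$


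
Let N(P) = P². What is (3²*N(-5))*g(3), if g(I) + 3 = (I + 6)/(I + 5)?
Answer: -3375/8 ≈ -421.88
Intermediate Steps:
g(I) = -3 + (6 + I)/(5 + I) (g(I) = -3 + (I + 6)/(I + 5) = -3 + (6 + I)/(5 + I))
(3²*N(-5))*g(3) = (3²*(-5)²)*((-9 - 2*3)/(5 + 3)) = (9*25)*((-9 - 6)/8) = 225*((⅛)*(-15)) = 225*(-15/8) = -3375/8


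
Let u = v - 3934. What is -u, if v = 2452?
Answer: 1482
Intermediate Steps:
u = -1482 (u = 2452 - 3934 = -1482)
-u = -1*(-1482) = 1482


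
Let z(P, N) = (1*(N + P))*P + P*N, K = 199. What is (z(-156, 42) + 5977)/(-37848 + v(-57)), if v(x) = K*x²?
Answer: 17209/608703 ≈ 0.028272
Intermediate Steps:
v(x) = 199*x²
z(P, N) = N*P + P*(N + P) (z(P, N) = (N + P)*P + N*P = P*(N + P) + N*P = N*P + P*(N + P))
(z(-156, 42) + 5977)/(-37848 + v(-57)) = (-156*(-156 + 2*42) + 5977)/(-37848 + 199*(-57)²) = (-156*(-156 + 84) + 5977)/(-37848 + 199*3249) = (-156*(-72) + 5977)/(-37848 + 646551) = (11232 + 5977)/608703 = 17209*(1/608703) = 17209/608703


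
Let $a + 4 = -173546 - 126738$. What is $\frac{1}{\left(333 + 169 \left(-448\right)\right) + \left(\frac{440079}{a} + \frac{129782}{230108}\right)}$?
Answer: $- \frac{338718976}{25532603053283} \approx -1.3266 \cdot 10^{-5}$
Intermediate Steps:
$a = -300288$ ($a = -4 - 300284 = -300288$)
$\frac{1}{\left(333 + 169 \left(-448\right)\right) + \left(\frac{440079}{a} + \frac{129782}{230108}\right)} = \frac{1}{\left(333 + 169 \left(-448\right)\right) + \left(\frac{440079}{-300288} + \frac{129782}{230108}\right)} = \frac{1}{\left(333 - 75712\right) + \left(440079 \left(- \frac{1}{300288}\right) + 129782 \cdot \frac{1}{230108}\right)} = \frac{1}{-75379 + \left(- \frac{8629}{5888} + \frac{64891}{115054}\right)} = \frac{1}{-75379 - \frac{305361379}{338718976}} = \frac{1}{- \frac{25532603053283}{338718976}} = - \frac{338718976}{25532603053283}$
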